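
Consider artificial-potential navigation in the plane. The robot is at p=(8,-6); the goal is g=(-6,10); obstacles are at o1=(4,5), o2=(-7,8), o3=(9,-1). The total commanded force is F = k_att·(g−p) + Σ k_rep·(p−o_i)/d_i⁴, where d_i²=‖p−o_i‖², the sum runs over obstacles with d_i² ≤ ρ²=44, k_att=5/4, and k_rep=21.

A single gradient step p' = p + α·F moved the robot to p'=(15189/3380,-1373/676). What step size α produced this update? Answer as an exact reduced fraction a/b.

F_att = 5/4·(g−p) = 5/4·(-14,16) = (-17.5000,20.0000)
o1: d²=137 > ρ²=44 → inactive
o2: d²=421 > ρ²=44 → inactive
o3: d²=26 ≤ ρ²=44; F_rep = 21·(-1,-5)/26² = (-0.0311,-0.1553)
F = F_att + ΣF_rep = (-17.5311,19.8447)
Δp = p'−p = (-3.5062,3.9689); α = Δx/Fx = (-11851/3380) / (-11851/676) = 1/5
check: Δy/Fy = (2683/676) / (13415/676) = 1/5 ✓

α = 1/5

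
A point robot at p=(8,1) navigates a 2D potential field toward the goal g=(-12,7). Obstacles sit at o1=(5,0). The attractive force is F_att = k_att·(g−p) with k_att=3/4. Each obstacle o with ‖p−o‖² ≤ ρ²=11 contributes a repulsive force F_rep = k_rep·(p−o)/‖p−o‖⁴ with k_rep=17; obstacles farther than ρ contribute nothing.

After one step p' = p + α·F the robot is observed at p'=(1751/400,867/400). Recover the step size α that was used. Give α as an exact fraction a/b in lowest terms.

α = 1/4

F_att = 3/4·(g−p) = 3/4·(-20,6) = (-15.0000,4.5000)
o1: d²=10 ≤ ρ²=11; F_rep = 17·(3,1)/10² = (0.5100,0.1700)
F = F_att + ΣF_rep = (-14.4900,4.6700)
Δp = p'−p = (-3.6225,1.1675); α = Δx/Fx = (-1449/400) / (-1449/100) = 1/4
check: Δy/Fy = (467/400) / (467/100) = 1/4 ✓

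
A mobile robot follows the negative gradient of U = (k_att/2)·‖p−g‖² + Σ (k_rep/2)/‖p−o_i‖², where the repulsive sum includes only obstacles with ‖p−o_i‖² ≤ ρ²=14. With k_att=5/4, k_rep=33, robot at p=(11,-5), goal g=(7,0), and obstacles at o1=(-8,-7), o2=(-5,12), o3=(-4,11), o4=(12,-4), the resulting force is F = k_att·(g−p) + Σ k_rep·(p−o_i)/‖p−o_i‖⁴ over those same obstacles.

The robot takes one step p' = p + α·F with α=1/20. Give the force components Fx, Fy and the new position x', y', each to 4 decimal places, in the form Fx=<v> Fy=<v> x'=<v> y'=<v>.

F_att = 5/4·(g−p) = 5/4·(-4,5) = (-5.0000,6.2500)
o1: d²=365 > ρ²=14 → inactive
o2: d²=545 > ρ²=14 → inactive
o3: d²=481 > ρ²=14 → inactive
o4: d²=2 ≤ ρ²=14; F_rep = 33·(-1,-1)/2² = (-8.2500,-8.2500)
F = F_att + ΣF_rep = (-13.2500,-2.0000)
p' = p + 1/20·F = (10.3375,-5.1000)

Fx=-13.2500 Fy=-2.0000 x'=10.3375 y'=-5.1000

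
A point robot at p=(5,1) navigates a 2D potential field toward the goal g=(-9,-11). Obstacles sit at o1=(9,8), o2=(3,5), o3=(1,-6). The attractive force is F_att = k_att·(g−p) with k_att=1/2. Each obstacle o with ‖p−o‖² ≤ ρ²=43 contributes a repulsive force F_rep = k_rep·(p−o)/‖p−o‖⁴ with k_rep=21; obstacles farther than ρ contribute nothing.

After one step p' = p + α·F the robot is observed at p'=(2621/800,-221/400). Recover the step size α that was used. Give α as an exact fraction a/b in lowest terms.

F_att = 1/2·(g−p) = 1/2·(-14,-12) = (-7.0000,-6.0000)
o1: d²=65 > ρ²=43 → inactive
o2: d²=20 ≤ ρ²=43; F_rep = 21·(2,-4)/20² = (0.1050,-0.2100)
o3: d²=65 > ρ²=43 → inactive
F = F_att + ΣF_rep = (-6.8950,-6.2100)
Δp = p'−p = (-1.7237,-1.5525); α = Δx/Fx = (-1379/800) / (-1379/200) = 1/4
check: Δy/Fy = (-621/400) / (-621/100) = 1/4 ✓

α = 1/4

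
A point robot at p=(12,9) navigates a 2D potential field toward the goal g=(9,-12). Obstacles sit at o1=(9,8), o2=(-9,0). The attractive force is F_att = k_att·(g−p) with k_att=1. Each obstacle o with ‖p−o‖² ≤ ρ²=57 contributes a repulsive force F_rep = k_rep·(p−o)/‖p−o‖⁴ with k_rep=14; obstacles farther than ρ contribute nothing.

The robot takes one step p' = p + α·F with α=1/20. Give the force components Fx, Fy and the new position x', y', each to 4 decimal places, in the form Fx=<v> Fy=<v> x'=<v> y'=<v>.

F_att = 1·(g−p) = 1·(-3,-21) = (-3.0000,-21.0000)
o1: d²=10 ≤ ρ²=57; F_rep = 14·(3,1)/10² = (0.4200,0.1400)
o2: d²=522 > ρ²=57 → inactive
F = F_att + ΣF_rep = (-2.5800,-20.8600)
p' = p + 1/20·F = (11.8710,7.9570)

Fx=-2.5800 Fy=-20.8600 x'=11.8710 y'=7.9570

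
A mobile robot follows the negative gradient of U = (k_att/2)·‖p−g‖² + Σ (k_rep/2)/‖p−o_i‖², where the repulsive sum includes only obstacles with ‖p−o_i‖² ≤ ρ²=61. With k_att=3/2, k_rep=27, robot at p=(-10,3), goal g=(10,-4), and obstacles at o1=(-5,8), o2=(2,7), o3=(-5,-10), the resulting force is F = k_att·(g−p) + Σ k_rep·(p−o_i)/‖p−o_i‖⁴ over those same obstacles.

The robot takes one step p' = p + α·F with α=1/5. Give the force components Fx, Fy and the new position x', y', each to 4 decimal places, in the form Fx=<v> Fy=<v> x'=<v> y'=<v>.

Fx=29.9460 Fy=-10.5540 x'=-4.0108 y'=0.8892

F_att = 3/2·(g−p) = 3/2·(20,-7) = (30.0000,-10.5000)
o1: d²=50 ≤ ρ²=61; F_rep = 27·(-5,-5)/50² = (-0.0540,-0.0540)
o2: d²=160 > ρ²=61 → inactive
o3: d²=194 > ρ²=61 → inactive
F = F_att + ΣF_rep = (29.9460,-10.5540)
p' = p + 1/5·F = (-4.0108,0.8892)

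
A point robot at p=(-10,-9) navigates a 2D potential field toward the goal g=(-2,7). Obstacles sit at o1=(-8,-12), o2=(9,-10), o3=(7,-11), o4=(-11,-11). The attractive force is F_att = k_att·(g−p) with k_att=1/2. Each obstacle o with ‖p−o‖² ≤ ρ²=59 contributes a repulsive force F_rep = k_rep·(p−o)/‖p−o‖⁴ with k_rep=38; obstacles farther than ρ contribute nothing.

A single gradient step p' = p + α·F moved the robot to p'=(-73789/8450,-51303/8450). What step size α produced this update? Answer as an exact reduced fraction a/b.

F_att = 1/2·(g−p) = 1/2·(8,16) = (4.0000,8.0000)
o1: d²=13 ≤ ρ²=59; F_rep = 38·(-2,3)/13² = (-0.4497,0.6746)
o2: d²=362 > ρ²=59 → inactive
o3: d²=293 > ρ²=59 → inactive
o4: d²=5 ≤ ρ²=59; F_rep = 38·(1,2)/5² = (1.5200,3.0400)
F = F_att + ΣF_rep = (5.0703,11.7146)
Δp = p'−p = (1.2676,2.9286); α = Δx/Fx = (10711/8450) / (21422/4225) = 1/4
check: Δy/Fy = (24747/8450) / (49494/4225) = 1/4 ✓

α = 1/4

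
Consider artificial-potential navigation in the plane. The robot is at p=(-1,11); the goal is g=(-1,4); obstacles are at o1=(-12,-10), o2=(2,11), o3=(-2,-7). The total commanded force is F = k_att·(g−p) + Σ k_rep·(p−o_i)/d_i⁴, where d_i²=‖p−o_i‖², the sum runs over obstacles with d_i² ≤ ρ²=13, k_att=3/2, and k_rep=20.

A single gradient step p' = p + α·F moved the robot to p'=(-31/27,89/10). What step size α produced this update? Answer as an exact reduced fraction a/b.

F_att = 3/2·(g−p) = 3/2·(0,-7) = (0.0000,-10.5000)
o1: d²=562 > ρ²=13 → inactive
o2: d²=9 ≤ ρ²=13; F_rep = 20·(-3,0)/9² = (-0.7407,0.0000)
o3: d²=325 > ρ²=13 → inactive
F = F_att + ΣF_rep = (-0.7407,-10.5000)
Δp = p'−p = (-0.1481,-2.1000); α = Δx/Fx = (-4/27) / (-20/27) = 1/5
check: Δy/Fy = (-21/10) / (-21/2) = 1/5 ✓

α = 1/5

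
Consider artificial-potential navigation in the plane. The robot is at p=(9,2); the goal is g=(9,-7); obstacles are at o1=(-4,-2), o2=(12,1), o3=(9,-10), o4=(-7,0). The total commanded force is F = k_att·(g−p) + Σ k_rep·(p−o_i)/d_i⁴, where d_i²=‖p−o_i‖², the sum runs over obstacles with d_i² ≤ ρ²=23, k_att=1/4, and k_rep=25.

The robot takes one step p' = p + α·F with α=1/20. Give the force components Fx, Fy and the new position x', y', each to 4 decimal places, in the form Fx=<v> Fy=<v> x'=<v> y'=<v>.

F_att = 1/4·(g−p) = 1/4·(0,-9) = (0.0000,-2.2500)
o1: d²=185 > ρ²=23 → inactive
o2: d²=10 ≤ ρ²=23; F_rep = 25·(-3,1)/10² = (-0.7500,0.2500)
o3: d²=144 > ρ²=23 → inactive
o4: d²=260 > ρ²=23 → inactive
F = F_att + ΣF_rep = (-0.7500,-2.0000)
p' = p + 1/20·F = (8.9625,1.9000)

Fx=-0.7500 Fy=-2.0000 x'=8.9625 y'=1.9000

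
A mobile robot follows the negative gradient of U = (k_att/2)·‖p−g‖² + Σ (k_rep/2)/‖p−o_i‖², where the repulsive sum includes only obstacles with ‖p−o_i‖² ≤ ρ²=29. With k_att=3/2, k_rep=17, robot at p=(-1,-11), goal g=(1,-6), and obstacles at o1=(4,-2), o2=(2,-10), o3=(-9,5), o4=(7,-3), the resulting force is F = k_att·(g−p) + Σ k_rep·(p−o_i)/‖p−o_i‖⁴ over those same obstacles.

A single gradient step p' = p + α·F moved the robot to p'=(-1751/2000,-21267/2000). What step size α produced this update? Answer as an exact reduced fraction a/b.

F_att = 3/2·(g−p) = 3/2·(2,5) = (3.0000,7.5000)
o1: d²=106 > ρ²=29 → inactive
o2: d²=10 ≤ ρ²=29; F_rep = 17·(-3,-1)/10² = (-0.5100,-0.1700)
o3: d²=320 > ρ²=29 → inactive
o4: d²=128 > ρ²=29 → inactive
F = F_att + ΣF_rep = (2.4900,7.3300)
Δp = p'−p = (0.1245,0.3665); α = Δx/Fx = (249/2000) / (249/100) = 1/20
check: Δy/Fy = (733/2000) / (733/100) = 1/20 ✓

α = 1/20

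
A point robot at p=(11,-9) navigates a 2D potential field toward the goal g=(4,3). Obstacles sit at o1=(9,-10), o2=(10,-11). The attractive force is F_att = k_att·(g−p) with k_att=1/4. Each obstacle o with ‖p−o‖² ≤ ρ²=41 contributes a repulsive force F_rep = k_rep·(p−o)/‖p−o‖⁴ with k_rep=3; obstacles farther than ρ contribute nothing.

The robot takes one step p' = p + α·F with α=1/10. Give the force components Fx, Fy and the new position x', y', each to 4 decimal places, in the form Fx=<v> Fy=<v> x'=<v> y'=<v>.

Fx=-1.3900 Fy=3.3600 x'=10.8610 y'=-8.6640

F_att = 1/4·(g−p) = 1/4·(-7,12) = (-1.7500,3.0000)
o1: d²=5 ≤ ρ²=41; F_rep = 3·(2,1)/5² = (0.2400,0.1200)
o2: d²=5 ≤ ρ²=41; F_rep = 3·(1,2)/5² = (0.1200,0.2400)
F = F_att + ΣF_rep = (-1.3900,3.3600)
p' = p + 1/10·F = (10.8610,-8.6640)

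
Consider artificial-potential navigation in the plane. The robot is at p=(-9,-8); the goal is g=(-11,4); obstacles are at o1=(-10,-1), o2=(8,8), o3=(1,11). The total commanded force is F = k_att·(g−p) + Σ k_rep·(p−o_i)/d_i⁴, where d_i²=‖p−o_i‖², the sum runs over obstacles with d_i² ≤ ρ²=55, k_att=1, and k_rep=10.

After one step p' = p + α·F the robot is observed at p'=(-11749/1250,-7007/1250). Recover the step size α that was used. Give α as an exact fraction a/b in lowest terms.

F_att = 1·(g−p) = 1·(-2,12) = (-2.0000,12.0000)
o1: d²=50 ≤ ρ²=55; F_rep = 10·(1,-7)/50² = (0.0040,-0.0280)
o2: d²=545 > ρ²=55 → inactive
o3: d²=461 > ρ²=55 → inactive
F = F_att + ΣF_rep = (-1.9960,11.9720)
Δp = p'−p = (-0.3992,2.3944); α = Δx/Fx = (-499/1250) / (-499/250) = 1/5
check: Δy/Fy = (2993/1250) / (2993/250) = 1/5 ✓

α = 1/5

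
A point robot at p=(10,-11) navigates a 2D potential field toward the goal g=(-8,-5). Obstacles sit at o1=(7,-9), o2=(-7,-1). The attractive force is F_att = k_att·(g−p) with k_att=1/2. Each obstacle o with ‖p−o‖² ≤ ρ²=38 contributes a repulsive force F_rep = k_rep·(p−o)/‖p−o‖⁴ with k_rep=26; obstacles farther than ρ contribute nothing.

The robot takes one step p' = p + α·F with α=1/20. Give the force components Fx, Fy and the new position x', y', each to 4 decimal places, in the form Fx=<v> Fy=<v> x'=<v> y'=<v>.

F_att = 1/2·(g−p) = 1/2·(-18,6) = (-9.0000,3.0000)
o1: d²=13 ≤ ρ²=38; F_rep = 26·(3,-2)/13² = (0.4615,-0.3077)
o2: d²=389 > ρ²=38 → inactive
F = F_att + ΣF_rep = (-8.5385,2.6923)
p' = p + 1/20·F = (9.5731,-10.8654)

Fx=-8.5385 Fy=2.6923 x'=9.5731 y'=-10.8654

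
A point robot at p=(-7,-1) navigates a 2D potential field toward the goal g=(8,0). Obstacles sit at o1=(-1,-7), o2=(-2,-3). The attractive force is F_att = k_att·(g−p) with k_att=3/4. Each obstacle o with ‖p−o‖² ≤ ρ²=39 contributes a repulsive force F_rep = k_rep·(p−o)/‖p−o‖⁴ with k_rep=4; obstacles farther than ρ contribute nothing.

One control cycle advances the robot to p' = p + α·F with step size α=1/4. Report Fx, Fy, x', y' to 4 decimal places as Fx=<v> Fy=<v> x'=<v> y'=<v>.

Fx=11.2262 Fy=0.7595 x'=-4.1934 y'=-0.8101

F_att = 3/4·(g−p) = 3/4·(15,1) = (11.2500,0.7500)
o1: d²=72 > ρ²=39 → inactive
o2: d²=29 ≤ ρ²=39; F_rep = 4·(-5,2)/29² = (-0.0238,0.0095)
F = F_att + ΣF_rep = (11.2262,0.7595)
p' = p + 1/4·F = (-4.1934,-0.8101)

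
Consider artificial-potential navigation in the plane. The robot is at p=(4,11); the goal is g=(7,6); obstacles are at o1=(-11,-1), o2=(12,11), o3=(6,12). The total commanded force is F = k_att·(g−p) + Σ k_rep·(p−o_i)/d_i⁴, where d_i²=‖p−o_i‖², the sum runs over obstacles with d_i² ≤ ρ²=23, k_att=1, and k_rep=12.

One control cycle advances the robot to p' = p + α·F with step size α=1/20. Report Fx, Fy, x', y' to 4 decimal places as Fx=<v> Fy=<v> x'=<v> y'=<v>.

Fx=2.0400 Fy=-5.4800 x'=4.1020 y'=10.7260

F_att = 1·(g−p) = 1·(3,-5) = (3.0000,-5.0000)
o1: d²=369 > ρ²=23 → inactive
o2: d²=64 > ρ²=23 → inactive
o3: d²=5 ≤ ρ²=23; F_rep = 12·(-2,-1)/5² = (-0.9600,-0.4800)
F = F_att + ΣF_rep = (2.0400,-5.4800)
p' = p + 1/20·F = (4.1020,10.7260)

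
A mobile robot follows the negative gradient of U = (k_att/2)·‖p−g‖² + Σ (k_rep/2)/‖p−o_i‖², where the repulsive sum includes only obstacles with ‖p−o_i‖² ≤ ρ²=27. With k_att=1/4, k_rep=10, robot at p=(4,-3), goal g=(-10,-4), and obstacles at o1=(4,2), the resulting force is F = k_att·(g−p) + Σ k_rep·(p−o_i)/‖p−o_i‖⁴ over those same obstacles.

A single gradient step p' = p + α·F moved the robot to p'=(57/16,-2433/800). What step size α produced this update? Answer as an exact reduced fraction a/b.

F_att = 1/4·(g−p) = 1/4·(-14,-1) = (-3.5000,-0.2500)
o1: d²=25 ≤ ρ²=27; F_rep = 10·(0,-5)/25² = (0.0000,-0.0800)
F = F_att + ΣF_rep = (-3.5000,-0.3300)
Δp = p'−p = (-0.4375,-0.0413); α = Δx/Fx = (-7/16) / (-7/2) = 1/8
check: Δy/Fy = (-33/800) / (-33/100) = 1/8 ✓

α = 1/8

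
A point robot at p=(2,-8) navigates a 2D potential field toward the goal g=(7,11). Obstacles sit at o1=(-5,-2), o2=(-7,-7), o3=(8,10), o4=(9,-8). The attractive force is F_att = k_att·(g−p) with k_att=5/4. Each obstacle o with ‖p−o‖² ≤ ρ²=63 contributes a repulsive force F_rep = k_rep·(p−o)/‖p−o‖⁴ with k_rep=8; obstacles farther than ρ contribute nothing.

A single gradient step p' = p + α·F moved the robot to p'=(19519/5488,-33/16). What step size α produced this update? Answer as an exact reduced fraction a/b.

α = 1/4

F_att = 5/4·(g−p) = 5/4·(5,19) = (6.2500,23.7500)
o1: d²=85 > ρ²=63 → inactive
o2: d²=82 > ρ²=63 → inactive
o3: d²=360 > ρ²=63 → inactive
o4: d²=49 ≤ ρ²=63; F_rep = 8·(-7,0)/49² = (-0.0233,0.0000)
F = F_att + ΣF_rep = (6.2267,23.7500)
Δp = p'−p = (1.5567,5.9375); α = Δx/Fx = (8543/5488) / (8543/1372) = 1/4
check: Δy/Fy = (95/16) / (95/4) = 1/4 ✓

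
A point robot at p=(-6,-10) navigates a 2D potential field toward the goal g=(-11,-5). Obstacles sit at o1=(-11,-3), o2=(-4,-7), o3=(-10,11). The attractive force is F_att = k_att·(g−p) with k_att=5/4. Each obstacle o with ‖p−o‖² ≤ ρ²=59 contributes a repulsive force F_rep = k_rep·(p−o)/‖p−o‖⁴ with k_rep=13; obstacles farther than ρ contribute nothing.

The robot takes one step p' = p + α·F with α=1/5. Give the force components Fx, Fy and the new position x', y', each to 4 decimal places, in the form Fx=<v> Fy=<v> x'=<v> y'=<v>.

Fx=-6.4038 Fy=6.0192 x'=-7.2808 y'=-8.7962

F_att = 5/4·(g−p) = 5/4·(-5,5) = (-6.2500,6.2500)
o1: d²=74 > ρ²=59 → inactive
o2: d²=13 ≤ ρ²=59; F_rep = 13·(-2,-3)/13² = (-0.1538,-0.2308)
o3: d²=457 > ρ²=59 → inactive
F = F_att + ΣF_rep = (-6.4038,6.0192)
p' = p + 1/5·F = (-7.2808,-8.7962)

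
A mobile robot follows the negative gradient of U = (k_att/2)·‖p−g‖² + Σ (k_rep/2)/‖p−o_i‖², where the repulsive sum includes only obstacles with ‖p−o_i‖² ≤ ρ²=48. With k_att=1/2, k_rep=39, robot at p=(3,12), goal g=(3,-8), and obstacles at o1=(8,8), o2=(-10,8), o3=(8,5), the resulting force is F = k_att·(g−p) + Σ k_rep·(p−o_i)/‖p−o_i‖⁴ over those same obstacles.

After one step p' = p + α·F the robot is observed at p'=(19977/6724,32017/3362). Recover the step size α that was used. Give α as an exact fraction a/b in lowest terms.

F_att = 1/2·(g−p) = 1/2·(0,-20) = (0.0000,-10.0000)
o1: d²=41 ≤ ρ²=48; F_rep = 39·(-5,4)/41² = (-0.1160,0.0928)
o2: d²=185 > ρ²=48 → inactive
o3: d²=74 > ρ²=48 → inactive
F = F_att + ΣF_rep = (-0.1160,-9.9072)
Δp = p'−p = (-0.0290,-2.4768); α = Δx/Fx = (-195/6724) / (-195/1681) = 1/4
check: Δy/Fy = (-8327/3362) / (-16654/1681) = 1/4 ✓

α = 1/4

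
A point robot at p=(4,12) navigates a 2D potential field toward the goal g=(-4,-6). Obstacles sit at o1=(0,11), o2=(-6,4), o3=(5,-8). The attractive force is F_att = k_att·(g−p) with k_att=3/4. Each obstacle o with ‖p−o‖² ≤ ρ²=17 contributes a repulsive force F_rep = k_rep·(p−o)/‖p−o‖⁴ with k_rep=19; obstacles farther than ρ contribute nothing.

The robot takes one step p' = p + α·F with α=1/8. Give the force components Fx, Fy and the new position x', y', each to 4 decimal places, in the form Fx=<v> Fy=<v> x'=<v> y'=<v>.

Fx=-5.7370 Fy=-13.4343 x'=3.2829 y'=10.3207

F_att = 3/4·(g−p) = 3/4·(-8,-18) = (-6.0000,-13.5000)
o1: d²=17 ≤ ρ²=17; F_rep = 19·(4,1)/17² = (0.2630,0.0657)
o2: d²=164 > ρ²=17 → inactive
o3: d²=401 > ρ²=17 → inactive
F = F_att + ΣF_rep = (-5.7370,-13.4343)
p' = p + 1/8·F = (3.2829,10.3207)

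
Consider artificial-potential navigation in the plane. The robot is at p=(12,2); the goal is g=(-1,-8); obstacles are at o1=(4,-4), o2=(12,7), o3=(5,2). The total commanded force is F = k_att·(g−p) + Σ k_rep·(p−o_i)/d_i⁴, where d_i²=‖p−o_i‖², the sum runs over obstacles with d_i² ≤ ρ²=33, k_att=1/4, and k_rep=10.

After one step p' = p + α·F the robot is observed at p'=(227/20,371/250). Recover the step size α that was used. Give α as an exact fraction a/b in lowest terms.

α = 1/5

F_att = 1/4·(g−p) = 1/4·(-13,-10) = (-3.2500,-2.5000)
o1: d²=100 > ρ²=33 → inactive
o2: d²=25 ≤ ρ²=33; F_rep = 10·(0,-5)/25² = (0.0000,-0.0800)
o3: d²=49 > ρ²=33 → inactive
F = F_att + ΣF_rep = (-3.2500,-2.5800)
Δp = p'−p = (-0.6500,-0.5160); α = Δx/Fx = (-13/20) / (-13/4) = 1/5
check: Δy/Fy = (-129/250) / (-129/50) = 1/5 ✓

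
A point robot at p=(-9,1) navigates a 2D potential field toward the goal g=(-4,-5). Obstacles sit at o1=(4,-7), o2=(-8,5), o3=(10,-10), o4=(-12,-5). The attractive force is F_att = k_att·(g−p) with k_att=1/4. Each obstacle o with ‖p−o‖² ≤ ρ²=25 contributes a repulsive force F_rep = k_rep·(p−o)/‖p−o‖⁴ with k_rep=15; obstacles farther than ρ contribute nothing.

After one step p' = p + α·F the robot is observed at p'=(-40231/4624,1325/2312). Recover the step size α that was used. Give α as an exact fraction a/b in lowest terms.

F_att = 1/4·(g−p) = 1/4·(5,-6) = (1.2500,-1.5000)
o1: d²=233 > ρ²=25 → inactive
o2: d²=17 ≤ ρ²=25; F_rep = 15·(-1,-4)/17² = (-0.0519,-0.2076)
o3: d²=482 > ρ²=25 → inactive
o4: d²=45 > ρ²=25 → inactive
F = F_att + ΣF_rep = (1.1981,-1.7076)
Δp = p'−p = (0.2995,-0.4269); α = Δx/Fx = (1385/4624) / (1385/1156) = 1/4
check: Δy/Fy = (-987/2312) / (-987/578) = 1/4 ✓

α = 1/4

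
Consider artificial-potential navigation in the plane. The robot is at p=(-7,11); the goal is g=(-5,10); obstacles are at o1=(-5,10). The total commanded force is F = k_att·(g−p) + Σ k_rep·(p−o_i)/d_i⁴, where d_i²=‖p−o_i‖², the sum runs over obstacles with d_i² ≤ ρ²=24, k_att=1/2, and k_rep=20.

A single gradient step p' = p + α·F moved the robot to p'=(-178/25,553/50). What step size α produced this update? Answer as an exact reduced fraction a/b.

F_att = 1/2·(g−p) = 1/2·(2,-1) = (1.0000,-0.5000)
o1: d²=5 ≤ ρ²=24; F_rep = 20·(-2,1)/5² = (-1.6000,0.8000)
F = F_att + ΣF_rep = (-0.6000,0.3000)
Δp = p'−p = (-0.1200,0.0600); α = Δx/Fx = (-3/25) / (-3/5) = 1/5
check: Δy/Fy = (3/50) / (3/10) = 1/5 ✓

α = 1/5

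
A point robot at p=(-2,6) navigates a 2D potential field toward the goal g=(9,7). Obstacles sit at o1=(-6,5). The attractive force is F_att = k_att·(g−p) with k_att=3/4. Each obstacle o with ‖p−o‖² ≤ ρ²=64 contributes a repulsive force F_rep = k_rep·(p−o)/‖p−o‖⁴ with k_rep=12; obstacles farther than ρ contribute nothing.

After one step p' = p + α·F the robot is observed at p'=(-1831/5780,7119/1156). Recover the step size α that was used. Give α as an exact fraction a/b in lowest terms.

α = 1/5

F_att = 3/4·(g−p) = 3/4·(11,1) = (8.2500,0.7500)
o1: d²=17 ≤ ρ²=64; F_rep = 12·(4,1)/17² = (0.1661,0.0415)
F = F_att + ΣF_rep = (8.4161,0.7915)
Δp = p'−p = (1.6832,0.1583); α = Δx/Fx = (9729/5780) / (9729/1156) = 1/5
check: Δy/Fy = (183/1156) / (915/1156) = 1/5 ✓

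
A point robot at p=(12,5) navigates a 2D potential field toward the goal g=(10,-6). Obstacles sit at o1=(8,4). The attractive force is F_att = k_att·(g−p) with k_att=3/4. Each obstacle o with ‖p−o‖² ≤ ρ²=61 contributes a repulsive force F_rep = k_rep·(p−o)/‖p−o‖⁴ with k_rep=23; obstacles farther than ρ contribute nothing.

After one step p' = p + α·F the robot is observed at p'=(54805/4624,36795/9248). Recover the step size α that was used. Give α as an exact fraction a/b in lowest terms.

α = 1/8

F_att = 3/4·(g−p) = 3/4·(-2,-11) = (-1.5000,-8.2500)
o1: d²=17 ≤ ρ²=61; F_rep = 23·(4,1)/17² = (0.3183,0.0796)
F = F_att + ΣF_rep = (-1.1817,-8.1704)
Δp = p'−p = (-0.1477,-1.0213); α = Δx/Fx = (-683/4624) / (-683/578) = 1/8
check: Δy/Fy = (-9445/9248) / (-9445/1156) = 1/8 ✓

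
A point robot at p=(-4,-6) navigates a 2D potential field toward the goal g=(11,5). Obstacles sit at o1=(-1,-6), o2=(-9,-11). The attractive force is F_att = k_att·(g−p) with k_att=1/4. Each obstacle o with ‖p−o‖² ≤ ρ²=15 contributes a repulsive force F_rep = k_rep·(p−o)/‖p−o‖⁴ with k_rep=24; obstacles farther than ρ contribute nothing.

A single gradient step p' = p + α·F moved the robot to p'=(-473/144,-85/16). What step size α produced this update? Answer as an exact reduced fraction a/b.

α = 1/4

F_att = 1/4·(g−p) = 1/4·(15,11) = (3.7500,2.7500)
o1: d²=9 ≤ ρ²=15; F_rep = 24·(-3,0)/9² = (-0.8889,0.0000)
o2: d²=50 > ρ²=15 → inactive
F = F_att + ΣF_rep = (2.8611,2.7500)
Δp = p'−p = (0.7153,0.6875); α = Δx/Fx = (103/144) / (103/36) = 1/4
check: Δy/Fy = (11/16) / (11/4) = 1/4 ✓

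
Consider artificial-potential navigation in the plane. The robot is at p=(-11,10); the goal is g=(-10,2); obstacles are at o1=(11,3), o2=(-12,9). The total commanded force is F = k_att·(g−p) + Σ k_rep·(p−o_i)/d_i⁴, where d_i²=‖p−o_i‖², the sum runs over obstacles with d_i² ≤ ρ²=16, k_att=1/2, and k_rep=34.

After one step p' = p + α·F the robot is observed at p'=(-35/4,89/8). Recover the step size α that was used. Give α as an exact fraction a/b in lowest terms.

F_att = 1/2·(g−p) = 1/2·(1,-8) = (0.5000,-4.0000)
o1: d²=533 > ρ²=16 → inactive
o2: d²=2 ≤ ρ²=16; F_rep = 34·(1,1)/2² = (8.5000,8.5000)
F = F_att + ΣF_rep = (9.0000,4.5000)
Δp = p'−p = (2.2500,1.1250); α = Δx/Fx = (9/4) / (9) = 1/4
check: Δy/Fy = (9/8) / (9/2) = 1/4 ✓

α = 1/4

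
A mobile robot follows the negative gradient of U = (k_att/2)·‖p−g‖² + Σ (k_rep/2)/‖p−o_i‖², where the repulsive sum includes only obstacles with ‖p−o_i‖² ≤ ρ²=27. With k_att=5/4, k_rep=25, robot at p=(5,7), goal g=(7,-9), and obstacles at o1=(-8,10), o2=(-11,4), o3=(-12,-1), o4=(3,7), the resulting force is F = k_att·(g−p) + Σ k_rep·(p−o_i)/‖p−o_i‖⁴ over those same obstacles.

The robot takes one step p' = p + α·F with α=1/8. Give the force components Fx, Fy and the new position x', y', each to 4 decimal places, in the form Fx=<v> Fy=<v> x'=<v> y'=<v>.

Fx=5.6250 Fy=-20.0000 x'=5.7031 y'=4.5000

F_att = 5/4·(g−p) = 5/4·(2,-16) = (2.5000,-20.0000)
o1: d²=178 > ρ²=27 → inactive
o2: d²=265 > ρ²=27 → inactive
o3: d²=353 > ρ²=27 → inactive
o4: d²=4 ≤ ρ²=27; F_rep = 25·(2,0)/4² = (3.1250,0.0000)
F = F_att + ΣF_rep = (5.6250,-20.0000)
p' = p + 1/8·F = (5.7031,4.5000)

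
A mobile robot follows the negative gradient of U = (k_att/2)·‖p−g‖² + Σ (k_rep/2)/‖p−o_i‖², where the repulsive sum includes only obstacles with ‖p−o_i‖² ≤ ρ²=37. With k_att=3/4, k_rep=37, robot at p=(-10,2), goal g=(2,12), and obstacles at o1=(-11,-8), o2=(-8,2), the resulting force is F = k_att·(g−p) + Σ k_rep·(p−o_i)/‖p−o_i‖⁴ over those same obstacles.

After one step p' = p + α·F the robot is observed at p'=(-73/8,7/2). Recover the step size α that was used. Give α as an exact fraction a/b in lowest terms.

F_att = 3/4·(g−p) = 3/4·(12,10) = (9.0000,7.5000)
o1: d²=101 > ρ²=37 → inactive
o2: d²=4 ≤ ρ²=37; F_rep = 37·(-2,0)/4² = (-4.6250,0.0000)
F = F_att + ΣF_rep = (4.3750,7.5000)
Δp = p'−p = (0.8750,1.5000); α = Δx/Fx = (7/8) / (35/8) = 1/5
check: Δy/Fy = (3/2) / (15/2) = 1/5 ✓

α = 1/5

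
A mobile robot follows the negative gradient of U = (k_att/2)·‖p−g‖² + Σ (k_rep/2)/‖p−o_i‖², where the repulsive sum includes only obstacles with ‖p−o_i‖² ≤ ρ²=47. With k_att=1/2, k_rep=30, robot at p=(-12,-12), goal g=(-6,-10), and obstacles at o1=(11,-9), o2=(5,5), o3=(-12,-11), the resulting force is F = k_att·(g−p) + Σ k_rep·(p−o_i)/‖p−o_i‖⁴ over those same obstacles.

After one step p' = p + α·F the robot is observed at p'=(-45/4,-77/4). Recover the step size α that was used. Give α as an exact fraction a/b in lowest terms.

F_att = 1/2·(g−p) = 1/2·(6,2) = (3.0000,1.0000)
o1: d²=538 > ρ²=47 → inactive
o2: d²=578 > ρ²=47 → inactive
o3: d²=1 ≤ ρ²=47; F_rep = 30·(0,-1)/1² = (0.0000,-30.0000)
F = F_att + ΣF_rep = (3.0000,-29.0000)
Δp = p'−p = (0.7500,-7.2500); α = Δx/Fx = (3/4) / (3) = 1/4
check: Δy/Fy = (-29/4) / (-29) = 1/4 ✓

α = 1/4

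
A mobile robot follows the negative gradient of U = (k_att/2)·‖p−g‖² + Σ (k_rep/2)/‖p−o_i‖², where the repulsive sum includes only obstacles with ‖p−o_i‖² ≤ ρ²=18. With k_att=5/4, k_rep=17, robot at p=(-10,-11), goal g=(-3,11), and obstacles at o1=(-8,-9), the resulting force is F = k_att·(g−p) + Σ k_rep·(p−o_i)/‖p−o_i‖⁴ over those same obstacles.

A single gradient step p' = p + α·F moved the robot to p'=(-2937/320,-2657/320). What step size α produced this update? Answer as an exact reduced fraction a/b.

α = 1/10

F_att = 5/4·(g−p) = 5/4·(7,22) = (8.7500,27.5000)
o1: d²=8 ≤ ρ²=18; F_rep = 17·(-2,-2)/8² = (-0.5312,-0.5312)
F = F_att + ΣF_rep = (8.2188,26.9688)
Δp = p'−p = (0.8219,2.6969); α = Δx/Fx = (263/320) / (263/32) = 1/10
check: Δy/Fy = (863/320) / (863/32) = 1/10 ✓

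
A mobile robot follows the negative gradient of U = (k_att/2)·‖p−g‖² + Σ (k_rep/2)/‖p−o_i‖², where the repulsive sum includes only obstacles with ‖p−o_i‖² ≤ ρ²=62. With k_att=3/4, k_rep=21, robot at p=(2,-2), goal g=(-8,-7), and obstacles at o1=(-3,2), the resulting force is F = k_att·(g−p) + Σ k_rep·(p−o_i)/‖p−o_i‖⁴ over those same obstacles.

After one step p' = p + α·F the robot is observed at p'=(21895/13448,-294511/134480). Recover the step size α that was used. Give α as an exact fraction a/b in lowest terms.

F_att = 3/4·(g−p) = 3/4·(-10,-5) = (-7.5000,-3.7500)
o1: d²=41 ≤ ρ²=62; F_rep = 21·(5,-4)/41² = (0.0625,-0.0500)
F = F_att + ΣF_rep = (-7.4375,-3.8000)
Δp = p'−p = (-0.3719,-0.1900); α = Δx/Fx = (-5001/13448) / (-25005/3362) = 1/20
check: Δy/Fy = (-25551/134480) / (-25551/6724) = 1/20 ✓

α = 1/20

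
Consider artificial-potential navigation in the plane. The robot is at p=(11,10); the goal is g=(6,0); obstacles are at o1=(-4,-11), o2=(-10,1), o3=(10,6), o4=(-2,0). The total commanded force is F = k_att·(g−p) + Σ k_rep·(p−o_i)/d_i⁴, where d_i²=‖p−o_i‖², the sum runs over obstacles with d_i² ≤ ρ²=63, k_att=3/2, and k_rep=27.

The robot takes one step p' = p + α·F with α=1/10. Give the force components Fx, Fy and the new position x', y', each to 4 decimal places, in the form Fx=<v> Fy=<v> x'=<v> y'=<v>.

F_att = 3/2·(g−p) = 3/2·(-5,-10) = (-7.5000,-15.0000)
o1: d²=666 > ρ²=63 → inactive
o2: d²=522 > ρ²=63 → inactive
o3: d²=17 ≤ ρ²=63; F_rep = 27·(1,4)/17² = (0.0934,0.3737)
o4: d²=269 > ρ²=63 → inactive
F = F_att + ΣF_rep = (-7.4066,-14.6263)
p' = p + 1/10·F = (10.2593,8.5374)

Fx=-7.4066 Fy=-14.6263 x'=10.2593 y'=8.5374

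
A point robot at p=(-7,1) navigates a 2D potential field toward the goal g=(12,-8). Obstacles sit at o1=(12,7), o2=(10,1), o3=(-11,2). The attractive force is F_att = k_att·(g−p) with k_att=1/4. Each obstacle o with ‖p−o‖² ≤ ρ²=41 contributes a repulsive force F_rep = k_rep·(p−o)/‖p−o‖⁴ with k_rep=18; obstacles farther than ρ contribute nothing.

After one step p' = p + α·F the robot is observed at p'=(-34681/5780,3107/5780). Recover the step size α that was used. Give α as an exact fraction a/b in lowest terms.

F_att = 1/4·(g−p) = 1/4·(19,-9) = (4.7500,-2.2500)
o1: d²=397 > ρ²=41 → inactive
o2: d²=289 > ρ²=41 → inactive
o3: d²=17 ≤ ρ²=41; F_rep = 18·(4,-1)/17² = (0.2491,-0.0623)
F = F_att + ΣF_rep = (4.9991,-2.3123)
Δp = p'−p = (0.9998,-0.4625); α = Δx/Fx = (5779/5780) / (5779/1156) = 1/5
check: Δy/Fy = (-2673/5780) / (-2673/1156) = 1/5 ✓

α = 1/5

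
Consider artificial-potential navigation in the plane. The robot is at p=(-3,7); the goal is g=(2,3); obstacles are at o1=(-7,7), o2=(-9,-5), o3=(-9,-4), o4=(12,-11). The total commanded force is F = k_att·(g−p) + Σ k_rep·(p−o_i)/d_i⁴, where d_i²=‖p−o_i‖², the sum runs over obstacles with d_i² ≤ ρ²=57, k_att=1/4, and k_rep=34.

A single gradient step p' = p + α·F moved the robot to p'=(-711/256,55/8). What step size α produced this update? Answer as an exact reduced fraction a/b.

F_att = 1/4·(g−p) = 1/4·(5,-4) = (1.2500,-1.0000)
o1: d²=16 ≤ ρ²=57; F_rep = 34·(4,0)/16² = (0.5312,0.0000)
o2: d²=180 > ρ²=57 → inactive
o3: d²=157 > ρ²=57 → inactive
o4: d²=549 > ρ²=57 → inactive
F = F_att + ΣF_rep = (1.7812,-1.0000)
Δp = p'−p = (0.2227,-0.1250); α = Δx/Fx = (57/256) / (57/32) = 1/8
check: Δy/Fy = (-1/8) / (-1) = 1/8 ✓

α = 1/8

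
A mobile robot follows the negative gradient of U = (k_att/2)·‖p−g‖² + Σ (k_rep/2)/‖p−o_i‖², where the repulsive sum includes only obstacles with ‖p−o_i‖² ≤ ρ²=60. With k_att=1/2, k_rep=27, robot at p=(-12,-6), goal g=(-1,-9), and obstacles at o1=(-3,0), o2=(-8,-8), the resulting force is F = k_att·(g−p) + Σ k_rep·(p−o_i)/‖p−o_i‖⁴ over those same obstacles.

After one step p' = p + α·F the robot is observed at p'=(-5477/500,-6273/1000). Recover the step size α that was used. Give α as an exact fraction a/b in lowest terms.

F_att = 1/2·(g−p) = 1/2·(11,-3) = (5.5000,-1.5000)
o1: d²=117 > ρ²=60 → inactive
o2: d²=20 ≤ ρ²=60; F_rep = 27·(-4,2)/20² = (-0.2700,0.1350)
F = F_att + ΣF_rep = (5.2300,-1.3650)
Δp = p'−p = (1.0460,-0.2730); α = Δx/Fx = (523/500) / (523/100) = 1/5
check: Δy/Fy = (-273/1000) / (-273/200) = 1/5 ✓

α = 1/5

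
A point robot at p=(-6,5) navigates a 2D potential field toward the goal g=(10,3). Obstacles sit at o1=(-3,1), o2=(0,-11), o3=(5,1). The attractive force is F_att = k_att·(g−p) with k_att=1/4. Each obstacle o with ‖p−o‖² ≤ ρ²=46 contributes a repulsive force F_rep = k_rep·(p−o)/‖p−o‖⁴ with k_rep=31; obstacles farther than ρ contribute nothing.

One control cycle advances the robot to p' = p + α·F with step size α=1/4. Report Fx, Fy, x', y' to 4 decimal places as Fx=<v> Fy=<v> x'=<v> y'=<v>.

F_att = 1/4·(g−p) = 1/4·(16,-2) = (4.0000,-0.5000)
o1: d²=25 ≤ ρ²=46; F_rep = 31·(-3,4)/25² = (-0.1488,0.1984)
o2: d²=292 > ρ²=46 → inactive
o3: d²=137 > ρ²=46 → inactive
F = F_att + ΣF_rep = (3.8512,-0.3016)
p' = p + 1/4·F = (-5.0372,4.9246)

Fx=3.8512 Fy=-0.3016 x'=-5.0372 y'=4.9246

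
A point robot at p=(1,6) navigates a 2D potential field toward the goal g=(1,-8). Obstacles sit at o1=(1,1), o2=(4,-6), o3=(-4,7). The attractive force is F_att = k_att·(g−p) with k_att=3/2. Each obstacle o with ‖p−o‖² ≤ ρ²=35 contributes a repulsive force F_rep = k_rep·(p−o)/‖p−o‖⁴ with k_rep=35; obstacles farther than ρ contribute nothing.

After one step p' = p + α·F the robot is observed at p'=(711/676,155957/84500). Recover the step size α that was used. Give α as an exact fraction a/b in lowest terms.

α = 1/5

F_att = 3/2·(g−p) = 3/2·(0,-14) = (0.0000,-21.0000)
o1: d²=25 ≤ ρ²=35; F_rep = 35·(0,5)/25² = (0.0000,0.2800)
o2: d²=153 > ρ²=35 → inactive
o3: d²=26 ≤ ρ²=35; F_rep = 35·(5,-1)/26² = (0.2589,-0.0518)
F = F_att + ΣF_rep = (0.2589,-20.7718)
Δp = p'−p = (0.0518,-4.1544); α = Δx/Fx = (35/676) / (175/676) = 1/5
check: Δy/Fy = (-351043/84500) / (-351043/16900) = 1/5 ✓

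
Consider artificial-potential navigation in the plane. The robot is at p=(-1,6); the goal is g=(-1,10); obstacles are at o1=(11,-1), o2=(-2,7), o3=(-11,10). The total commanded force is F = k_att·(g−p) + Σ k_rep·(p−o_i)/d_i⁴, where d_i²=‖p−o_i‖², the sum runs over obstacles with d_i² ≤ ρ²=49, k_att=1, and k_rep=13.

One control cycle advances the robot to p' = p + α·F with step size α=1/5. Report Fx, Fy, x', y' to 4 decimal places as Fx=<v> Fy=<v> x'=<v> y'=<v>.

Fx=3.2500 Fy=0.7500 x'=-0.3500 y'=6.1500

F_att = 1·(g−p) = 1·(0,4) = (0.0000,4.0000)
o1: d²=193 > ρ²=49 → inactive
o2: d²=2 ≤ ρ²=49; F_rep = 13·(1,-1)/2² = (3.2500,-3.2500)
o3: d²=116 > ρ²=49 → inactive
F = F_att + ΣF_rep = (3.2500,0.7500)
p' = p + 1/5·F = (-0.3500,6.1500)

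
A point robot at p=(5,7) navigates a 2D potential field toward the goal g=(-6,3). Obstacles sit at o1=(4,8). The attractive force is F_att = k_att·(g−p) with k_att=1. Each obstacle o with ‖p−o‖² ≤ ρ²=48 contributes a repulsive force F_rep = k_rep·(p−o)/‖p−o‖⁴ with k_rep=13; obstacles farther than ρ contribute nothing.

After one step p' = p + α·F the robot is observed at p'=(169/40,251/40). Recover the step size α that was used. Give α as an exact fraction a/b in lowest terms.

α = 1/10

F_att = 1·(g−p) = 1·(-11,-4) = (-11.0000,-4.0000)
o1: d²=2 ≤ ρ²=48; F_rep = 13·(1,-1)/2² = (3.2500,-3.2500)
F = F_att + ΣF_rep = (-7.7500,-7.2500)
Δp = p'−p = (-0.7750,-0.7250); α = Δx/Fx = (-31/40) / (-31/4) = 1/10
check: Δy/Fy = (-29/40) / (-29/4) = 1/10 ✓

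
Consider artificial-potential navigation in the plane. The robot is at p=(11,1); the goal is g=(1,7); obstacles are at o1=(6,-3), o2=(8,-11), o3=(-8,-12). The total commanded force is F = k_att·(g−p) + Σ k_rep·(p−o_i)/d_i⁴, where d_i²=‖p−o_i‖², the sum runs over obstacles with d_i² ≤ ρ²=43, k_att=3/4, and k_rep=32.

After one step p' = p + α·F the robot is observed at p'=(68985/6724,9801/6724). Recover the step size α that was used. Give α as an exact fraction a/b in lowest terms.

F_att = 3/4·(g−p) = 3/4·(-10,6) = (-7.5000,4.5000)
o1: d²=41 ≤ ρ²=43; F_rep = 32·(5,4)/41² = (0.0952,0.0761)
o2: d²=153 > ρ²=43 → inactive
o3: d²=530 > ρ²=43 → inactive
F = F_att + ΣF_rep = (-7.4048,4.5761)
Δp = p'−p = (-0.7405,0.4576); α = Δx/Fx = (-4979/6724) / (-24895/3362) = 1/10
check: Δy/Fy = (3077/6724) / (15385/3362) = 1/10 ✓

α = 1/10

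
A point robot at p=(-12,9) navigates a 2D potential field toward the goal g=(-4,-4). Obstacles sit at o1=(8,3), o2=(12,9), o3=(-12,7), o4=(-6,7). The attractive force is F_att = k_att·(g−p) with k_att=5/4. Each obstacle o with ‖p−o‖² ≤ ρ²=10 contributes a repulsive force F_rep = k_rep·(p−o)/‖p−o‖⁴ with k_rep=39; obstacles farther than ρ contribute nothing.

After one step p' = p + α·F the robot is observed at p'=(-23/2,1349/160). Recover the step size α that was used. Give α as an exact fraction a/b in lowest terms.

F_att = 5/4·(g−p) = 5/4·(8,-13) = (10.0000,-16.2500)
o1: d²=436 > ρ²=10 → inactive
o2: d²=576 > ρ²=10 → inactive
o3: d²=4 ≤ ρ²=10; F_rep = 39·(0,2)/4² = (0.0000,4.8750)
o4: d²=40 > ρ²=10 → inactive
F = F_att + ΣF_rep = (10.0000,-11.3750)
Δp = p'−p = (0.5000,-0.5687); α = Δx/Fx = (1/2) / (10) = 1/20
check: Δy/Fy = (-91/160) / (-91/8) = 1/20 ✓

α = 1/20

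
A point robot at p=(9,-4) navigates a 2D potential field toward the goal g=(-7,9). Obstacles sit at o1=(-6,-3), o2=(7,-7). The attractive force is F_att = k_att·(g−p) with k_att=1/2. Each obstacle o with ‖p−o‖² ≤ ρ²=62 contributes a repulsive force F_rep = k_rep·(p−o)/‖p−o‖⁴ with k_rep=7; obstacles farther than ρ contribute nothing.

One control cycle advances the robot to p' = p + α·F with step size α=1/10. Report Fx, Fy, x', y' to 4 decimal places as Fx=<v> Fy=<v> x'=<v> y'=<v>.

F_att = 1/2·(g−p) = 1/2·(-16,13) = (-8.0000,6.5000)
o1: d²=226 > ρ²=62 → inactive
o2: d²=13 ≤ ρ²=62; F_rep = 7·(2,3)/13² = (0.0828,0.1243)
F = F_att + ΣF_rep = (-7.9172,6.6243)
p' = p + 1/10·F = (8.2083,-3.3376)

Fx=-7.9172 Fy=6.6243 x'=8.2083 y'=-3.3376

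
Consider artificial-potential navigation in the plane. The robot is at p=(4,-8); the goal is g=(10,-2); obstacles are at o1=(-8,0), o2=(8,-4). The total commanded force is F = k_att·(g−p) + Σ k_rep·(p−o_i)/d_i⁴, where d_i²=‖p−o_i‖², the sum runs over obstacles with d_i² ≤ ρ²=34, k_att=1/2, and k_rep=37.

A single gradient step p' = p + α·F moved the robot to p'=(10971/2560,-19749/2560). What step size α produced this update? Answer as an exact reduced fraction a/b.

α = 1/10

F_att = 1/2·(g−p) = 1/2·(6,6) = (3.0000,3.0000)
o1: d²=208 > ρ²=34 → inactive
o2: d²=32 ≤ ρ²=34; F_rep = 37·(-4,-4)/32² = (-0.1445,-0.1445)
F = F_att + ΣF_rep = (2.8555,2.8555)
Δp = p'−p = (0.2855,0.2855); α = Δx/Fx = (731/2560) / (731/256) = 1/10
check: Δy/Fy = (731/2560) / (731/256) = 1/10 ✓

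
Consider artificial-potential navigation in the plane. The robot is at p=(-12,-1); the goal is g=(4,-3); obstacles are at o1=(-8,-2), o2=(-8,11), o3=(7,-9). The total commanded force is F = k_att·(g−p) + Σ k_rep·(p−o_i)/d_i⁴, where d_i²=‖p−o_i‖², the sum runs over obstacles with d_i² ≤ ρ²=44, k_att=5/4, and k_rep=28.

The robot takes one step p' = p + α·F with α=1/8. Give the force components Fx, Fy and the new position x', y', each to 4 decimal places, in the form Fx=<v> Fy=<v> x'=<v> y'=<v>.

F_att = 5/4·(g−p) = 5/4·(16,-2) = (20.0000,-2.5000)
o1: d²=17 ≤ ρ²=44; F_rep = 28·(-4,1)/17² = (-0.3875,0.0969)
o2: d²=160 > ρ²=44 → inactive
o3: d²=425 > ρ²=44 → inactive
F = F_att + ΣF_rep = (19.6125,-2.4031)
p' = p + 1/8·F = (-9.5484,-1.3004)

Fx=19.6125 Fy=-2.4031 x'=-9.5484 y'=-1.3004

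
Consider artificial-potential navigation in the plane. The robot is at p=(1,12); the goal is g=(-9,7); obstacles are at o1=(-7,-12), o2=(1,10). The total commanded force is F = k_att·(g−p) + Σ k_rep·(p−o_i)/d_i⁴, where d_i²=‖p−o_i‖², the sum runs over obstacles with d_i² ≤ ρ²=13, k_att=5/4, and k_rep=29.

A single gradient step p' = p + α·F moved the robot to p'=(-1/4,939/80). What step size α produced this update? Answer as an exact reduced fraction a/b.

α = 1/10

F_att = 5/4·(g−p) = 5/4·(-10,-5) = (-12.5000,-6.2500)
o1: d²=640 > ρ²=13 → inactive
o2: d²=4 ≤ ρ²=13; F_rep = 29·(0,2)/4² = (0.0000,3.6250)
F = F_att + ΣF_rep = (-12.5000,-2.6250)
Δp = p'−p = (-1.2500,-0.2625); α = Δx/Fx = (-5/4) / (-25/2) = 1/10
check: Δy/Fy = (-21/80) / (-21/8) = 1/10 ✓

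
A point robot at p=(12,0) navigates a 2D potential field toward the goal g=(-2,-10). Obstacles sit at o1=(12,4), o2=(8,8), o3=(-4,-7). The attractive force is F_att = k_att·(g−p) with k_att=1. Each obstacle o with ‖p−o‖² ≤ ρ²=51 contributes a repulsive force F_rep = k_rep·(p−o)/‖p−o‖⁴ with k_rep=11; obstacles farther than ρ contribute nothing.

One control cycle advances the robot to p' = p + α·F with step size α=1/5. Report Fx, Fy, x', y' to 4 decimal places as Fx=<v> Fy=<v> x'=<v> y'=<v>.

Fx=-14.0000 Fy=-10.1719 x'=9.2000 y'=-2.0344

F_att = 1·(g−p) = 1·(-14,-10) = (-14.0000,-10.0000)
o1: d²=16 ≤ ρ²=51; F_rep = 11·(0,-4)/16² = (0.0000,-0.1719)
o2: d²=80 > ρ²=51 → inactive
o3: d²=305 > ρ²=51 → inactive
F = F_att + ΣF_rep = (-14.0000,-10.1719)
p' = p + 1/5·F = (9.2000,-2.0344)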